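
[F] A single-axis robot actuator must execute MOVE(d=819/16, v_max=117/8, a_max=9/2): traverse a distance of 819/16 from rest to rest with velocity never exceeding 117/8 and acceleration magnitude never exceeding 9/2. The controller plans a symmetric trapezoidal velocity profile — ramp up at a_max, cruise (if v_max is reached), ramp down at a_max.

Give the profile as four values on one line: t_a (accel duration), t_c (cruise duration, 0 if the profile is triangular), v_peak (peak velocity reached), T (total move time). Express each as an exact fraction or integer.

t_a=13/4 t_c=1/4 v_peak=117/8 T=27/4

v_max²/a_max = (117/8)²/(9/2) = 1521/32
819/16 ≥ 1521/32 ⇒ cruise phase
t_a = (117/8)/(9/2) = 13/4; v_peak = 117/8
d_cruise = 819/16 − 1521/32 = 117/32; t_c = (117/32)/(117/8) = 1/4
T = 2·13/4 + 1/4 = 27/4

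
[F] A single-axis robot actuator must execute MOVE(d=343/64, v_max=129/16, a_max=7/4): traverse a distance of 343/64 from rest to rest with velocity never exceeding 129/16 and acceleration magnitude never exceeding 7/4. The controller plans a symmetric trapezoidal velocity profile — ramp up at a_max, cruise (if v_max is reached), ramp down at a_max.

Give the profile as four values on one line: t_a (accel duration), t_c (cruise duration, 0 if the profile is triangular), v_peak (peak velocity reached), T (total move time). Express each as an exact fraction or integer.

t_a=7/4 t_c=0 v_peak=49/16 T=7/2

v_max²/a_max = (129/16)²/(7/4) = 16641/448
343/64 < 16641/448 → triangular
v_peak = √(343/64·7/4) = √(2401/256) = 49/16
t_a = (49/16)/(7/4) = 7/4; t_c = 0
T = 2·7/4 = 7/2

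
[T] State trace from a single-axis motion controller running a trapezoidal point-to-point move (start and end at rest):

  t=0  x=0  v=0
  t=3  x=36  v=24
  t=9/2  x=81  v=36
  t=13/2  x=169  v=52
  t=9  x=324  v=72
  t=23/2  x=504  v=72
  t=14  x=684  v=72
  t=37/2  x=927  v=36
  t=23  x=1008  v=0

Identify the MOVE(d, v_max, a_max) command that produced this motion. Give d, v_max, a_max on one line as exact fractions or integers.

d=1008 v_max=72 a_max=8

final state: t=23, x=1008, v=0 → d = 1008
a_max = (24−0)/(3−0) = 8
max v = 72 over t∈[9,14] → v_max = 72
check: 72·(9+5) = 1008 ✓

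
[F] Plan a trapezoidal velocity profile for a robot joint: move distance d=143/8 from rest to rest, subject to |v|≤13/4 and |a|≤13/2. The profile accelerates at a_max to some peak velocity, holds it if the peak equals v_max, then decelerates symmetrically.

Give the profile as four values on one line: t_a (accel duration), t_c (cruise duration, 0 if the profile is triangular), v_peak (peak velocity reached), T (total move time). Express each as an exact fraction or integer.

t_a=1/2 t_c=5 v_peak=13/4 T=6

v_max²/a_max = (13/4)²/(13/2) = 13/8
143/8 ≥ 13/8 ⇒ cruise phase
t_a = (13/4)/(13/2) = 1/2; v_peak = 13/4
d_cruise = 143/8 − 13/8 = 65/4; t_c = (65/4)/(13/4) = 5
T = 2·1/2 + 5 = 6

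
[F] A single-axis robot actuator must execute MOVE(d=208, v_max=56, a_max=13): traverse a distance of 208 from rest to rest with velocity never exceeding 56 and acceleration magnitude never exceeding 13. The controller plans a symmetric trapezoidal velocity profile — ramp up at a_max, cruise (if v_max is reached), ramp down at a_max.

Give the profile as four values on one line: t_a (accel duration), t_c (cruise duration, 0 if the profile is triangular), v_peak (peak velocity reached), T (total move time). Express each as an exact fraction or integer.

t_a=4 t_c=0 v_peak=52 T=8

(v_max)²/a_max = 56²/13 = 3136/13
208 < 3136/13 so t_c = 0
v_peak = √(208·13) = √2704 = 52
t_a = 52/13 = 4; t_c = 0
T = 2·4 = 8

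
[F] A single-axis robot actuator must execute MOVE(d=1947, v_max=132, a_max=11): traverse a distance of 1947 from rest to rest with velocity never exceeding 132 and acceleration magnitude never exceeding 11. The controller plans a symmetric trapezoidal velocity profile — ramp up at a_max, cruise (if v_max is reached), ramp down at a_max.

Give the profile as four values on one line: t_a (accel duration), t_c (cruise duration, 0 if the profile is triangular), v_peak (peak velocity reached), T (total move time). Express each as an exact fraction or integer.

vₘ²/aₘ = 132²/11 = 1584
1947 ≥ 1584 ⇒ cruise phase
t_a = 132/11 = 12; v_peak = 132
d_cruise = 1947 − 1584 = 363; t_c = 363/132 = 11/4
T = 2·12 + 11/4 = 107/4

t_a=12 t_c=11/4 v_peak=132 T=107/4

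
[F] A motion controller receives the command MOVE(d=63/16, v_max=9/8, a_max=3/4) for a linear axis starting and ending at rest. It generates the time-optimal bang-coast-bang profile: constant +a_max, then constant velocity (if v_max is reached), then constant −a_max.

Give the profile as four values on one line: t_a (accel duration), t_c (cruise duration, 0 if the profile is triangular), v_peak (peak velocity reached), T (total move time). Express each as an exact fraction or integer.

t_a=3/2 t_c=2 v_peak=9/8 T=5

(v_max)²/a_max = (9/8)²/(3/4) = 27/16
63/16 ≥ 27/16 ⇒ cruise phase
t_a = (9/8)/(3/4) = 3/2; v_peak = 9/8
d_cruise = 63/16 − 27/16 = 9/4; t_c = (9/4)/(9/8) = 2
T = 2·3/2 + 2 = 5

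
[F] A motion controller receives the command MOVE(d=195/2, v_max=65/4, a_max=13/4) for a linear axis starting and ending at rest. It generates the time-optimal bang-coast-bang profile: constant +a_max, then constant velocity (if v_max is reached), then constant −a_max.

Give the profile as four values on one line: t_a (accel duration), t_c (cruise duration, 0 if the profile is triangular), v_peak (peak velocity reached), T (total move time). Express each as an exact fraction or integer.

v_max²/a_max = (65/4)²/(13/4) = 325/4
195/2 ≥ 325/4 → trapezoidal
t_a = (65/4)/(13/4) = 5; v_peak = 65/4
d_cruise = 195/2 − 325/4 = 65/4; t_c = (65/4)/(65/4) = 1
T = 2·5 + 1 = 11

t_a=5 t_c=1 v_peak=65/4 T=11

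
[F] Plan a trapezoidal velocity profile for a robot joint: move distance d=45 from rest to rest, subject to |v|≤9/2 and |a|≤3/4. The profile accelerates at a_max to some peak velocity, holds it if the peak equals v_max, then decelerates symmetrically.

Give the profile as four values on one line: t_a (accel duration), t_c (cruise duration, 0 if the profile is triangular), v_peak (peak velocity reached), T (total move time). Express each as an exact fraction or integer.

t_a=6 t_c=4 v_peak=9/2 T=16

v_max²/a_max = (9/2)²/(3/4) = 27
45 ≥ 27 → trapezoidal
t_a = (9/2)/(3/4) = 6; v_peak = 9/2
d_cruise = 45 − 27 = 18; t_c = 18/(9/2) = 4
T = 2·6 + 4 = 16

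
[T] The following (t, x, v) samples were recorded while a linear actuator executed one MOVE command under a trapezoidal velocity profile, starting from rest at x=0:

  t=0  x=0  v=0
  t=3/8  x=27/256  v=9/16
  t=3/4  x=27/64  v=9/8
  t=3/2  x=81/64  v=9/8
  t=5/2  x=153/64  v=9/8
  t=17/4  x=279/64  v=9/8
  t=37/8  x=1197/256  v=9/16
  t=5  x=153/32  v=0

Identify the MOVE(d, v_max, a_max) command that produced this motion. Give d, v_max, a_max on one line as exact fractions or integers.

final state: t=5, x=153/32, v=0 → d = 153/32
a_max = (9/16−0)/(3/8−0) = 3/2
max v = 9/8 over t∈[3/4,17/4] → v_max = 9/8
check: 9/8·(3/4+7/2) = 153/32 ✓

d=153/32 v_max=9/8 a_max=3/2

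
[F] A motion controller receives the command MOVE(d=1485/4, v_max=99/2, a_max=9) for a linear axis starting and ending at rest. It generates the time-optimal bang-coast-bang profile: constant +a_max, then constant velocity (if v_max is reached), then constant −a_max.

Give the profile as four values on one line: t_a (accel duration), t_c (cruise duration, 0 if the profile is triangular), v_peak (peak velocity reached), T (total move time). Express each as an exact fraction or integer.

t_a=11/2 t_c=2 v_peak=99/2 T=13

vₘ²/aₘ = (99/2)²/9 = 1089/4
1485/4 ≥ 1089/4 → trapezoidal
t_a = (99/2)/9 = 11/2; v_peak = 99/2
d_cruise = 1485/4 − 1089/4 = 99; t_c = 99/(99/2) = 2
T = 2·11/2 + 2 = 13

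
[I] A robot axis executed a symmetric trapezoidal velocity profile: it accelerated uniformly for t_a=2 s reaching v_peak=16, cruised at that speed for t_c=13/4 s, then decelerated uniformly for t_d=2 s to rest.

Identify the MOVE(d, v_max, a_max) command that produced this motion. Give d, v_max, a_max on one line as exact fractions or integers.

d=84 v_max=16 a_max=8

a_max = 16/2 = 8
d_a = ½·16·2 = 16; d_c = 16·13/4 = 52
d = 2·16 + 52 = 84
t_c = 13/4 > 0 ⇒ limit active, v_max = 16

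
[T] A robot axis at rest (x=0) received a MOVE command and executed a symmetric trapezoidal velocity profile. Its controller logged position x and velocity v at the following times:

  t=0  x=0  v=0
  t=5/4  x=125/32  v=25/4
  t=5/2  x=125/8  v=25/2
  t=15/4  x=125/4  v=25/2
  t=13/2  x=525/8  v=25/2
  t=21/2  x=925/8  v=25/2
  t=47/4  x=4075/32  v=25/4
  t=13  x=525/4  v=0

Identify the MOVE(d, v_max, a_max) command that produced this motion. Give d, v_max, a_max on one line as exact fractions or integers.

d=525/4 v_max=25/2 a_max=5

final state: t=13, x=525/4, v=0 → d = 525/4
a_max = (25/4−0)/(5/4−0) = 5
max v = 25/2 over t∈[5/2,21/2] → v_max = 25/2
check: 25/2·(5/2+8) = 525/4 ✓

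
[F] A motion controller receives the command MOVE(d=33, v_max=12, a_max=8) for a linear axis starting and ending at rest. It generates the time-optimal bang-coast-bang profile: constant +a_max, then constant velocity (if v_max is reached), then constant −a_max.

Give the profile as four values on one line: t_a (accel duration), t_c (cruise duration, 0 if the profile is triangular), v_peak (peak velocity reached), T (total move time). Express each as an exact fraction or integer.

t_a=3/2 t_c=5/4 v_peak=12 T=17/4

vₘ²/aₘ = 12²/8 = 18
33 ≥ 18 so v_max reached
t_a = 12/8 = 3/2; v_peak = 12
d_cruise = 33 − 18 = 15; t_c = 15/12 = 5/4
T = 2·3/2 + 5/4 = 17/4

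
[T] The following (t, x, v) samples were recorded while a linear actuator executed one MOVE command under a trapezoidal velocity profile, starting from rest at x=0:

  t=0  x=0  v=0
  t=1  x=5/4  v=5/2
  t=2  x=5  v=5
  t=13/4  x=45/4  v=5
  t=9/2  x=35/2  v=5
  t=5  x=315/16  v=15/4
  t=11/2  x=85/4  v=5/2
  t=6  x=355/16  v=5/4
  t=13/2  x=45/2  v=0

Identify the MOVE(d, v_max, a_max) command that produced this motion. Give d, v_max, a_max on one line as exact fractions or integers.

d=45/2 v_max=5 a_max=5/2

final state: t=13/2, x=45/2, v=0 → d = 45/2
a_max = (5/2−0)/(1−0) = 5/2
max v = 5 over t∈[2,9/2] → v_max = 5
check: 5·(2+5/2) = 45/2 ✓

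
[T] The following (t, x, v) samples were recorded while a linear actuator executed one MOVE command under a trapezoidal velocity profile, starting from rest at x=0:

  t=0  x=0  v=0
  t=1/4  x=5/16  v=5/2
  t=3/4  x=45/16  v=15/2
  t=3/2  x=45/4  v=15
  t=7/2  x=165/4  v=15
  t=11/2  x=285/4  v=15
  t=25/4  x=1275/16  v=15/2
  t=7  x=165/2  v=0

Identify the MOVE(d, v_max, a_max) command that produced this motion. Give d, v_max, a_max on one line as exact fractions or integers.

final state: t=7, x=165/2, v=0 → d = 165/2
a_max = (5/2−0)/(1/4−0) = 10
max v = 15 over t∈[3/2,11/2] → v_max = 15
check: 15·(3/2+4) = 165/2 ✓

d=165/2 v_max=15 a_max=10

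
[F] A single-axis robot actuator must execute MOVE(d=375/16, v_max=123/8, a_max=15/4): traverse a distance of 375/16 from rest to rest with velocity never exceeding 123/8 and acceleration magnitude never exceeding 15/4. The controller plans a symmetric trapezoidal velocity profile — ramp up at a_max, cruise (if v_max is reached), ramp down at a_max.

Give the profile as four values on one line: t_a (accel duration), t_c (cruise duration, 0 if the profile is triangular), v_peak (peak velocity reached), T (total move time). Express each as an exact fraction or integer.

vₘ²/aₘ = (123/8)²/(15/4) = 5043/80
375/16 < 5043/80 so t_c = 0
v_peak = √(375/16·15/4) = √(5625/64) = 75/8
t_a = (75/8)/(15/4) = 5/2; t_c = 0
T = 2·5/2 = 5

t_a=5/2 t_c=0 v_peak=75/8 T=5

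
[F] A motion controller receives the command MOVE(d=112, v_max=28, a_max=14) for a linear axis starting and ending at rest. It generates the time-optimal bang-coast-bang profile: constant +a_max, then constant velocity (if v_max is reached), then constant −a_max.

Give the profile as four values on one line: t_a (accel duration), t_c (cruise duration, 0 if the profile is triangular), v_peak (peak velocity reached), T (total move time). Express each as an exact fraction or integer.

vₘ²/aₘ = 28²/14 = 56
112 ≥ 56 so v_max reached
t_a = 28/14 = 2; v_peak = 28
d_cruise = 112 − 56 = 56; t_c = 56/28 = 2
T = 2·2 + 2 = 6

t_a=2 t_c=2 v_peak=28 T=6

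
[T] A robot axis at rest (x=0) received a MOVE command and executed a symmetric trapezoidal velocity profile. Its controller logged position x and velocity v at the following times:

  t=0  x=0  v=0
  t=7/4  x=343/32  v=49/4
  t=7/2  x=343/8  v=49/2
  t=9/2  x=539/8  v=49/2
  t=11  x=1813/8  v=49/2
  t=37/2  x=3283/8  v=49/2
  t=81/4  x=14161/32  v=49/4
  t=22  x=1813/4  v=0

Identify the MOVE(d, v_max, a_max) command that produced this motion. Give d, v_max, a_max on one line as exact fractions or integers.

d=1813/4 v_max=49/2 a_max=7

final state: t=22, x=1813/4, v=0 → d = 1813/4
a_max = (49/4−0)/(7/4−0) = 7
max v = 49/2 over t∈[7/2,37/2] → v_max = 49/2
check: 49/2·(7/2+15) = 1813/4 ✓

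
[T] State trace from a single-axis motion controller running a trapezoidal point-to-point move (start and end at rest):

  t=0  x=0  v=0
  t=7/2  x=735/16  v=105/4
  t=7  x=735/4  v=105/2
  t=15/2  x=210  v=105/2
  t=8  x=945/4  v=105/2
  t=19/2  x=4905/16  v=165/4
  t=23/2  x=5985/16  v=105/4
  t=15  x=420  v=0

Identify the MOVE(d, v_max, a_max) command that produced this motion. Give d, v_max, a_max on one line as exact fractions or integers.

final state: t=15, x=420, v=0 → d = 420
a_max = (105/4−0)/(7/2−0) = 15/2
max v = 105/2 over t∈[7,8] → v_max = 105/2
check: 105/2·(7+1) = 420 ✓

d=420 v_max=105/2 a_max=15/2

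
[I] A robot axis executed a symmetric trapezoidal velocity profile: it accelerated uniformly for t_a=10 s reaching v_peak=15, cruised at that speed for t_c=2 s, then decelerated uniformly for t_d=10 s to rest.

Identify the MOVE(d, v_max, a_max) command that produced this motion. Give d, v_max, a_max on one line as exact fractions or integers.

d=180 v_max=15 a_max=3/2

a_max = 15/10 = 3/2
d_a = ½·15·10 = 75; d_c = 15·2 = 30
d = 2·75 + 30 = 180
t_c = 2 > 0 → v_max = v_peak = 15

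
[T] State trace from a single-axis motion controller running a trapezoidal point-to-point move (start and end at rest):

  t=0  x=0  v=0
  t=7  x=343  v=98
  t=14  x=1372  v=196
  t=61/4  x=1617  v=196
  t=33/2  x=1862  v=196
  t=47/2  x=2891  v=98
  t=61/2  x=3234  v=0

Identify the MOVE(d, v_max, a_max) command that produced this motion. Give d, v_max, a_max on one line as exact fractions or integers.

d=3234 v_max=196 a_max=14

final state: t=61/2, x=3234, v=0 → d = 3234
a_max = (98−0)/(7−0) = 14
max v = 196 over t∈[14,33/2] → v_max = 196
check: 196·(14+5/2) = 3234 ✓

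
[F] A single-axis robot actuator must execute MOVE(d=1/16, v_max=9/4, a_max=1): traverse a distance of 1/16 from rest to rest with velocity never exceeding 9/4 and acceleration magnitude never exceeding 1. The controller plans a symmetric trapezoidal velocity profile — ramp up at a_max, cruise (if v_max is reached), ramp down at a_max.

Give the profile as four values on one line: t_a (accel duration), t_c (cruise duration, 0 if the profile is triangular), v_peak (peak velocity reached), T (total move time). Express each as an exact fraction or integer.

vₘ²/aₘ = (9/4)²/1 = 81/16
1/16 < 81/16 ⇒ no cruise
v_peak = √(1/16·1) = √(1/16) = 1/4
t_a = (1/4)/1 = 1/4; t_c = 0
T = 2·1/4 = 1/2

t_a=1/4 t_c=0 v_peak=1/4 T=1/2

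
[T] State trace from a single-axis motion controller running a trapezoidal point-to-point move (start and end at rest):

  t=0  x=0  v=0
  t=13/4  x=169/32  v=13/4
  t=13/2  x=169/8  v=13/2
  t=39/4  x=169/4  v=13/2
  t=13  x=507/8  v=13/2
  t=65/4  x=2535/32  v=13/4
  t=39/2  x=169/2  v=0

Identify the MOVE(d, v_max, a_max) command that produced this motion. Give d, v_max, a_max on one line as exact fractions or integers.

d=169/2 v_max=13/2 a_max=1

final state: t=39/2, x=169/2, v=0 → d = 169/2
a_max = (13/4−0)/(13/4−0) = 1
max v = 13/2 over t∈[13/2,13] → v_max = 13/2
check: 13/2·(13/2+13/2) = 169/2 ✓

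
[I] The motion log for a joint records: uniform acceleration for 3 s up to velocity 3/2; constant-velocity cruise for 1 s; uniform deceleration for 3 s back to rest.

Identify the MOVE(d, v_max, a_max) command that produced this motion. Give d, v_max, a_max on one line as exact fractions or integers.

a_max = (3/2)/3 = 1/2
d_a = ½·3/2·3 = 9/4; d_c = 3/2·1 = 3/2
d = 2·9/4 + 3/2 = 6
t_c = 1 > 0 so v_max = 3/2

d=6 v_max=3/2 a_max=1/2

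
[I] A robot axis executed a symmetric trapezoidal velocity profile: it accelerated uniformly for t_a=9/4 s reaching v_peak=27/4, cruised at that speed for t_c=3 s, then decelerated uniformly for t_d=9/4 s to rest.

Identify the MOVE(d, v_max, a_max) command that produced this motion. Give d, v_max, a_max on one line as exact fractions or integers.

a_max = (27/4)/(9/4) = 3
d_a = ½·27/4·9/4 = 243/32; d_c = 27/4·3 = 81/4
d = 2·243/32 + 81/4 = 567/16
t_c = 3 > 0 ⇒ limit active, v_max = 27/4

d=567/16 v_max=27/4 a_max=3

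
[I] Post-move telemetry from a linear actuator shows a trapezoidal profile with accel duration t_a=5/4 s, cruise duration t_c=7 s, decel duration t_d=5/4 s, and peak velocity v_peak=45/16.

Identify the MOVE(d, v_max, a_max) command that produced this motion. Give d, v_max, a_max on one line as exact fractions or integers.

a_max = (45/16)/(5/4) = 9/4
d_a = ½·45/16·5/4 = 225/128; d_c = 45/16·7 = 315/16
d = 2·225/128 + 315/16 = 1485/64
t_c = 7 > 0 so v_max = 45/16

d=1485/64 v_max=45/16 a_max=9/4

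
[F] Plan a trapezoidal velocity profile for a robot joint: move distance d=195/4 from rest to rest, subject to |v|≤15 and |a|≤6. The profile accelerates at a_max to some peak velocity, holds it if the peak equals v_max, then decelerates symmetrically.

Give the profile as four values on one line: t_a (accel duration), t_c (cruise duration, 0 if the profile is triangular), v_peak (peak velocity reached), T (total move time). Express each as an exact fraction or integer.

vₘ²/aₘ = 15²/6 = 75/2
195/4 ≥ 75/2 → trapezoidal
t_a = 15/6 = 5/2; v_peak = 15
d_cruise = 195/4 − 75/2 = 45/4; t_c = (45/4)/15 = 3/4
T = 2·5/2 + 3/4 = 23/4

t_a=5/2 t_c=3/4 v_peak=15 T=23/4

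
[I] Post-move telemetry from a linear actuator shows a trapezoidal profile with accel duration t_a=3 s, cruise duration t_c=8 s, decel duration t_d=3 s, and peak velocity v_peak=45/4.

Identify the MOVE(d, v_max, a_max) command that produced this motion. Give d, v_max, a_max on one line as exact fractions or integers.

a_max = (45/4)/3 = 15/4
d_a = ½·45/4·3 = 135/8; d_c = 45/4·8 = 90
d = 2·135/8 + 90 = 495/4
t_c = 8 > 0 ⇒ limit active, v_max = 45/4

d=495/4 v_max=45/4 a_max=15/4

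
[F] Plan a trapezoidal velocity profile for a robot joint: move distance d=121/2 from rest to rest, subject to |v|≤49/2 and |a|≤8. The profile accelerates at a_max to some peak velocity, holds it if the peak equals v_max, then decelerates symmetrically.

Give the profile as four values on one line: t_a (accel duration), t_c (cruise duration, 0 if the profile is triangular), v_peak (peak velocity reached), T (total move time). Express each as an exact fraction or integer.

t_a=11/4 t_c=0 v_peak=22 T=11/2

v_max²/a_max = (49/2)²/8 = 2401/32
121/2 < 2401/32 so t_c = 0
v_peak = √(121/2·8) = √484 = 22
t_a = 22/8 = 11/4; t_c = 0
T = 2·11/4 = 11/2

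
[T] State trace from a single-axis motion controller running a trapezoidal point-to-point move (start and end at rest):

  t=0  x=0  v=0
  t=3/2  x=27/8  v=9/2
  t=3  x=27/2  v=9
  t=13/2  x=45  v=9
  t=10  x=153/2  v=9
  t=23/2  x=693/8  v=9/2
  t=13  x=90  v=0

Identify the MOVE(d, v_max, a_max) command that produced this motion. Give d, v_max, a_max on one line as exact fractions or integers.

final state: t=13, x=90, v=0 → d = 90
a_max = (9/2−0)/(3/2−0) = 3
max v = 9 over t∈[3,10] → v_max = 9
check: 9·(3+7) = 90 ✓

d=90 v_max=9 a_max=3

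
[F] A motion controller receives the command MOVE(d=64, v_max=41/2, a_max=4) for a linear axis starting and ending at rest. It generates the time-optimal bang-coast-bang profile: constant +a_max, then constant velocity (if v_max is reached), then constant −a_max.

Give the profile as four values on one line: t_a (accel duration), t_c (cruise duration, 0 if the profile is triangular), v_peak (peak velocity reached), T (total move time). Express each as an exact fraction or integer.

v_max²/a_max = (41/2)²/4 = 1681/16
64 < 1681/16 ⇒ no cruise
v_peak = √(64·4) = √256 = 16
t_a = 16/4 = 4; t_c = 0
T = 2·4 = 8

t_a=4 t_c=0 v_peak=16 T=8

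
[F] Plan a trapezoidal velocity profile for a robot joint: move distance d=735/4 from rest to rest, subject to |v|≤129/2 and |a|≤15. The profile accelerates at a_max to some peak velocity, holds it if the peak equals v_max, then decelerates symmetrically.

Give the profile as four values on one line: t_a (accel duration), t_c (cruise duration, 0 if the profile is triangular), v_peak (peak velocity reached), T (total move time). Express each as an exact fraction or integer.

v_max²/a_max = (129/2)²/15 = 5547/20
735/4 < 5547/20 ⇒ no cruise
v_peak = √(735/4·15) = √(11025/4) = 105/2
t_a = (105/2)/15 = 7/2; t_c = 0
T = 2·7/2 = 7

t_a=7/2 t_c=0 v_peak=105/2 T=7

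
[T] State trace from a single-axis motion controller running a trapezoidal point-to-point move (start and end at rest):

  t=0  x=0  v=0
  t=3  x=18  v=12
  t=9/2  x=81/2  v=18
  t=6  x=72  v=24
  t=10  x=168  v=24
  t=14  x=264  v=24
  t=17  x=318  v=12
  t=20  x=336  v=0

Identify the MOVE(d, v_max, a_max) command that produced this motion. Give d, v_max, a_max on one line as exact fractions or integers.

final state: t=20, x=336, v=0 → d = 336
a_max = (12−0)/(3−0) = 4
max v = 24 over t∈[6,14] → v_max = 24
check: 24·(6+8) = 336 ✓

d=336 v_max=24 a_max=4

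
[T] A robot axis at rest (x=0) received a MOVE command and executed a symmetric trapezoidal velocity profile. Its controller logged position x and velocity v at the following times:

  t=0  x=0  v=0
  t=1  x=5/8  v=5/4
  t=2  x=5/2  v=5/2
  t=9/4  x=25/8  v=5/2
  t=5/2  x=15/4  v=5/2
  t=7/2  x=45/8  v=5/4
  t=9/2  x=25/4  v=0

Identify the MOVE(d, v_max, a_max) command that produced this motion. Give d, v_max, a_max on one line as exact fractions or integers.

d=25/4 v_max=5/2 a_max=5/4

final state: t=9/2, x=25/4, v=0 → d = 25/4
a_max = (5/4−0)/(1−0) = 5/4
max v = 5/2 over t∈[2,5/2] → v_max = 5/2
check: 5/2·(2+1/2) = 25/4 ✓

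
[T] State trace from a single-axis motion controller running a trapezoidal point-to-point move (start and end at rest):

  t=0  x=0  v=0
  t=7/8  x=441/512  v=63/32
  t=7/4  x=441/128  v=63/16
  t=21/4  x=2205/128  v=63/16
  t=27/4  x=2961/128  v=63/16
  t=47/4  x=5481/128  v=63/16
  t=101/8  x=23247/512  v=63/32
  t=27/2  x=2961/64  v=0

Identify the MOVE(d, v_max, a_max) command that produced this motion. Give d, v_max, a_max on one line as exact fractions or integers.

d=2961/64 v_max=63/16 a_max=9/4

final state: t=27/2, x=2961/64, v=0 → d = 2961/64
a_max = (63/32−0)/(7/8−0) = 9/4
max v = 63/16 over t∈[7/4,47/4] → v_max = 63/16
check: 63/16·(7/4+10) = 2961/64 ✓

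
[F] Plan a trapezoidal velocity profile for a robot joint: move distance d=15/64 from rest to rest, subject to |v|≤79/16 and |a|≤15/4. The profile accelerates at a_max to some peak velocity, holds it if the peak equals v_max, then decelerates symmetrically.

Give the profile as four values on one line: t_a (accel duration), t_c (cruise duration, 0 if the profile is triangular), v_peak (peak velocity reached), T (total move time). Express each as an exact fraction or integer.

vₘ²/aₘ = (79/16)²/(15/4) = 6241/960
15/64 < 6241/960 so t_c = 0
v_peak = √(15/64·15/4) = √(225/256) = 15/16
t_a = (15/16)/(15/4) = 1/4; t_c = 0
T = 2·1/4 = 1/2

t_a=1/4 t_c=0 v_peak=15/16 T=1/2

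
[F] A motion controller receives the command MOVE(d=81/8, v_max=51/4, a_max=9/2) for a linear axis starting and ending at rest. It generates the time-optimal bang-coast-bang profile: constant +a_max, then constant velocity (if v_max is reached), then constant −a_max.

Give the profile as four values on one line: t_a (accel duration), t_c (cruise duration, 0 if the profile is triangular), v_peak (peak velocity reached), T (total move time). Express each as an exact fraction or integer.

vₘ²/aₘ = (51/4)²/(9/2) = 289/8
81/8 < 289/8 ⇒ no cruise
v_peak = √(81/8·9/2) = √(729/16) = 27/4
t_a = (27/4)/(9/2) = 3/2; t_c = 0
T = 2·3/2 = 3

t_a=3/2 t_c=0 v_peak=27/4 T=3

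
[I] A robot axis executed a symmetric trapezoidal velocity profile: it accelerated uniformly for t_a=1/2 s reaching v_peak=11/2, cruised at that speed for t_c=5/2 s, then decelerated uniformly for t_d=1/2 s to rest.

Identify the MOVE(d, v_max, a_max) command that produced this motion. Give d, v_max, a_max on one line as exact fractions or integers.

d=33/2 v_max=11/2 a_max=11

a_max = (11/2)/(1/2) = 11
d_a = ½·11/2·1/2 = 11/8; d_c = 11/2·5/2 = 55/4
d = 2·11/8 + 55/4 = 33/2
t_c = 5/2 > 0 so v_max = 11/2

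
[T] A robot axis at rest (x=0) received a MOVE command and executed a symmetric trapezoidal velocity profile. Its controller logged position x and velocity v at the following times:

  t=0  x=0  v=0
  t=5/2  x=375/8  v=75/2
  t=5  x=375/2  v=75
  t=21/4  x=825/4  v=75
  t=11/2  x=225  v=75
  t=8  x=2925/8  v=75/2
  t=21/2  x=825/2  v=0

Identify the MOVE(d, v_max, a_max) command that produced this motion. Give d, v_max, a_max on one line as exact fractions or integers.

d=825/2 v_max=75 a_max=15

final state: t=21/2, x=825/2, v=0 → d = 825/2
a_max = (75/2−0)/(5/2−0) = 15
max v = 75 over t∈[5,11/2] → v_max = 75
check: 75·(5+1/2) = 825/2 ✓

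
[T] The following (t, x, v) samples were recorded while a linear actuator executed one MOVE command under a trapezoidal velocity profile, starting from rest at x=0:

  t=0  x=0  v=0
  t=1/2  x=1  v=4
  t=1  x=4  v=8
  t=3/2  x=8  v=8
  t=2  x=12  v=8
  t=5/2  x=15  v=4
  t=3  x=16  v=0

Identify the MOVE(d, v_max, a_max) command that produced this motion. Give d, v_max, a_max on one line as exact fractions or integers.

d=16 v_max=8 a_max=8

final state: t=3, x=16, v=0 → d = 16
a_max = (4−0)/(1/2−0) = 8
max v = 8 over t∈[1,2] → v_max = 8
check: 8·(1+1) = 16 ✓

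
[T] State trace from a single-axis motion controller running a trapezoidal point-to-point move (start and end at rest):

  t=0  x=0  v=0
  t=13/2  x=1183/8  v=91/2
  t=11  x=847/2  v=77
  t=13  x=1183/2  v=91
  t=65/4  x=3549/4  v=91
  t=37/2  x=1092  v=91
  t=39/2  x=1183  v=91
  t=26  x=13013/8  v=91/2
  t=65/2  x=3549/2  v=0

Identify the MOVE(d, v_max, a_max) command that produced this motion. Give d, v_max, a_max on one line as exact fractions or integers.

final state: t=65/2, x=3549/2, v=0 → d = 3549/2
a_max = (91/2−0)/(13/2−0) = 7
max v = 91 over t∈[13,39/2] → v_max = 91
check: 91·(13+13/2) = 3549/2 ✓

d=3549/2 v_max=91 a_max=7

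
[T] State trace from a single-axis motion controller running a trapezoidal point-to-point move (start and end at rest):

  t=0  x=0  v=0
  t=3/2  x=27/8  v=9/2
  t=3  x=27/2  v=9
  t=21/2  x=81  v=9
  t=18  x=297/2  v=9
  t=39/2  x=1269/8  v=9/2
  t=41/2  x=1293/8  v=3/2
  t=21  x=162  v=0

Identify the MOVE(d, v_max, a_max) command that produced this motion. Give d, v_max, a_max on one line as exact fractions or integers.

final state: t=21, x=162, v=0 → d = 162
a_max = (9/2−0)/(3/2−0) = 3
max v = 9 over t∈[3,18] → v_max = 9
check: 9·(3+15) = 162 ✓

d=162 v_max=9 a_max=3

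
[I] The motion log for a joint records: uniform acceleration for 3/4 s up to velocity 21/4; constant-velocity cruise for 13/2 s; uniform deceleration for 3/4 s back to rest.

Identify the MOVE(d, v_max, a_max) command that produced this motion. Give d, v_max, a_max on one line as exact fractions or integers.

d=609/16 v_max=21/4 a_max=7

a_max = (21/4)/(3/4) = 7
d_a = ½·21/4·3/4 = 63/32; d_c = 21/4·13/2 = 273/8
d = 2·63/32 + 273/8 = 609/16
t_c = 13/2 > 0 ⇒ limit active, v_max = 21/4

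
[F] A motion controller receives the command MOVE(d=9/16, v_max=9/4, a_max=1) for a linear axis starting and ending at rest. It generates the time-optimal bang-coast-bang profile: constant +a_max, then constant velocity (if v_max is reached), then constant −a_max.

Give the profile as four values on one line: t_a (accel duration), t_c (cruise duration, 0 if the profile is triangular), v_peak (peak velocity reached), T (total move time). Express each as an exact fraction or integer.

v_max²/a_max = (9/4)²/1 = 81/16
9/16 < 81/16 so t_c = 0
v_peak = √(9/16·1) = √(9/16) = 3/4
t_a = (3/4)/1 = 3/4; t_c = 0
T = 2·3/4 = 3/2

t_a=3/4 t_c=0 v_peak=3/4 T=3/2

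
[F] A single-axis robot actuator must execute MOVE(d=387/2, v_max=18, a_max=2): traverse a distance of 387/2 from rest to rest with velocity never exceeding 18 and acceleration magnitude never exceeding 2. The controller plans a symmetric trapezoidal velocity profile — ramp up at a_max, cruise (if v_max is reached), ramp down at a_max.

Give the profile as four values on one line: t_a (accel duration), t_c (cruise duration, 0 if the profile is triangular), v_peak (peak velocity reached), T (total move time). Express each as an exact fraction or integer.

t_a=9 t_c=7/4 v_peak=18 T=79/4

(v_max)²/a_max = 18²/2 = 162
387/2 ≥ 162 so v_max reached
t_a = 18/2 = 9; v_peak = 18
d_cruise = 387/2 − 162 = 63/2; t_c = (63/2)/18 = 7/4
T = 2·9 + 7/4 = 79/4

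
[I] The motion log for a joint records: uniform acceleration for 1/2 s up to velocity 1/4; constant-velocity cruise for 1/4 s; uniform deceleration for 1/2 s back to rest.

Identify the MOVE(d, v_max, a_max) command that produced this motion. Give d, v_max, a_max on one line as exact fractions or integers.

a_max = (1/4)/(1/2) = 1/2
d_a = ½·1/4·1/2 = 1/16; d_c = 1/4·1/4 = 1/16
d = 2·1/16 + 1/16 = 3/16
t_c = 1/4 > 0 so v_max = 1/4

d=3/16 v_max=1/4 a_max=1/2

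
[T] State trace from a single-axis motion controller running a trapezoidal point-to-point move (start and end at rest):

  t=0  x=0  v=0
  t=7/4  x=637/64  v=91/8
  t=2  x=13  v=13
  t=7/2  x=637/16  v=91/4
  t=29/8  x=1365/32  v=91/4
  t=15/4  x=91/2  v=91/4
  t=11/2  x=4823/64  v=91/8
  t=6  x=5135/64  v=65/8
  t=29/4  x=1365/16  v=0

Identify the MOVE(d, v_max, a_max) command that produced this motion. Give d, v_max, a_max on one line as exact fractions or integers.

final state: t=29/4, x=1365/16, v=0 → d = 1365/16
a_max = (91/8−0)/(7/4−0) = 13/2
max v = 91/4 over t∈[7/2,15/4] → v_max = 91/4
check: 91/4·(7/2+1/4) = 1365/16 ✓

d=1365/16 v_max=91/4 a_max=13/2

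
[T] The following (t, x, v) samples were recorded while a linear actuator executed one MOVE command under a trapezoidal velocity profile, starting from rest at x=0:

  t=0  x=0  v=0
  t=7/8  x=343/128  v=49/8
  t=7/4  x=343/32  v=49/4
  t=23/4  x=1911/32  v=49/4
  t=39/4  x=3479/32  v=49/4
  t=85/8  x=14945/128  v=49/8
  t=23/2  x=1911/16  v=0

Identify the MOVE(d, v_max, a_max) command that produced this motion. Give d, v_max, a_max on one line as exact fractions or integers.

final state: t=23/2, x=1911/16, v=0 → d = 1911/16
a_max = (49/8−0)/(7/8−0) = 7
max v = 49/4 over t∈[7/4,39/4] → v_max = 49/4
check: 49/4·(7/4+8) = 1911/16 ✓

d=1911/16 v_max=49/4 a_max=7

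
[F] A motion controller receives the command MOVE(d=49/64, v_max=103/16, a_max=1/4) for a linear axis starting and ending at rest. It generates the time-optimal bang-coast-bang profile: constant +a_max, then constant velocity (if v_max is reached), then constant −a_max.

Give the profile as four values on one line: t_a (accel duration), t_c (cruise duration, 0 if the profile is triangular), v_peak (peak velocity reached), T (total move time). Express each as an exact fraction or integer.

(v_max)²/a_max = (103/16)²/(1/4) = 10609/64
49/64 < 10609/64 ⇒ no cruise
v_peak = √(49/64·1/4) = √(49/256) = 7/16
t_a = (7/16)/(1/4) = 7/4; t_c = 0
T = 2·7/4 = 7/2

t_a=7/4 t_c=0 v_peak=7/16 T=7/2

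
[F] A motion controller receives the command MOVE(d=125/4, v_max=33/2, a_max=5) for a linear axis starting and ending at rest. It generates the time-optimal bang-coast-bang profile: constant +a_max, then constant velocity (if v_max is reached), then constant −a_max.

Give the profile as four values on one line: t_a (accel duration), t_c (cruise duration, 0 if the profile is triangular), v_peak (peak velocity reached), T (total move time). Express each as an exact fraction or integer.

vₘ²/aₘ = (33/2)²/5 = 1089/20
125/4 < 1089/20 ⇒ no cruise
v_peak = √(125/4·5) = √(625/4) = 25/2
t_a = (25/2)/5 = 5/2; t_c = 0
T = 2·5/2 = 5

t_a=5/2 t_c=0 v_peak=25/2 T=5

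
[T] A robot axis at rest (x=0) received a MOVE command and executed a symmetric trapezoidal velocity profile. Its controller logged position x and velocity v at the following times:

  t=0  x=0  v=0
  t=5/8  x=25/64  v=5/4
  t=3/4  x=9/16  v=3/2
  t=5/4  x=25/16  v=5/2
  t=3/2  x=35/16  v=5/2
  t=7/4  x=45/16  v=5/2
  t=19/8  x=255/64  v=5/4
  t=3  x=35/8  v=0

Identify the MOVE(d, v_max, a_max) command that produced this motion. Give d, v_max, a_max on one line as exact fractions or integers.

d=35/8 v_max=5/2 a_max=2

final state: t=3, x=35/8, v=0 → d = 35/8
a_max = (5/4−0)/(5/8−0) = 2
max v = 5/2 over t∈[5/4,7/4] → v_max = 5/2
check: 5/2·(5/4+1/2) = 35/8 ✓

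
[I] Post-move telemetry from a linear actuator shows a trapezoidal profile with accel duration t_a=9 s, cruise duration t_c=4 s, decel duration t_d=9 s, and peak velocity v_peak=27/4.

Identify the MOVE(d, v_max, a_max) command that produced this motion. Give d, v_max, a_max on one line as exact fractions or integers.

a_max = (27/4)/9 = 3/4
d_a = ½·27/4·9 = 243/8; d_c = 27/4·4 = 27
d = 2·243/8 + 27 = 351/4
t_c = 4 > 0 → v_max = v_peak = 27/4

d=351/4 v_max=27/4 a_max=3/4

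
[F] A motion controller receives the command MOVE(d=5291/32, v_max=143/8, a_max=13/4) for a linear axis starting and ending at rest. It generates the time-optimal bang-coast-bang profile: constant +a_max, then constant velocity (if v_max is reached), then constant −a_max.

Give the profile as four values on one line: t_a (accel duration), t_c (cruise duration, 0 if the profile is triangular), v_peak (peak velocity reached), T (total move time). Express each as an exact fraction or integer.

t_a=11/2 t_c=15/4 v_peak=143/8 T=59/4

v_max²/a_max = (143/8)²/(13/4) = 1573/16
5291/32 ≥ 1573/16 → trapezoidal
t_a = (143/8)/(13/4) = 11/2; v_peak = 143/8
d_cruise = 5291/32 − 1573/16 = 2145/32; t_c = (2145/32)/(143/8) = 15/4
T = 2·11/2 + 15/4 = 59/4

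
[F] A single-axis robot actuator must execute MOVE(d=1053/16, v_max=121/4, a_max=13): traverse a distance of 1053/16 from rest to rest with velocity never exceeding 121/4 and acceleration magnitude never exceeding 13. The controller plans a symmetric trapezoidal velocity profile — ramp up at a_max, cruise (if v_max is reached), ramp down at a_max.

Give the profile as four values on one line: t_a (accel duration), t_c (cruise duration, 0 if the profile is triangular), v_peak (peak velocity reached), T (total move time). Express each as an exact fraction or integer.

vₘ²/aₘ = (121/4)²/13 = 14641/208
1053/16 < 14641/208 ⇒ no cruise
v_peak = √(1053/16·13) = √(13689/16) = 117/4
t_a = (117/4)/13 = 9/4; t_c = 0
T = 2·9/4 = 9/2

t_a=9/4 t_c=0 v_peak=117/4 T=9/2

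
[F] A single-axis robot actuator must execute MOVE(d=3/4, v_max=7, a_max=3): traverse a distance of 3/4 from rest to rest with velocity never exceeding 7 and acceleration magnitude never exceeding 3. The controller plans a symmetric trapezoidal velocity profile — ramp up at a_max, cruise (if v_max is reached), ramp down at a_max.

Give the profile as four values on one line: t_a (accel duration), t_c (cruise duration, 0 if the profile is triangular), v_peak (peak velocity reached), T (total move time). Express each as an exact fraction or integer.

t_a=1/2 t_c=0 v_peak=3/2 T=1

(v_max)²/a_max = 7²/3 = 49/3
3/4 < 49/3 so t_c = 0
v_peak = √(3/4·3) = √(9/4) = 3/2
t_a = (3/2)/3 = 1/2; t_c = 0
T = 2·1/2 = 1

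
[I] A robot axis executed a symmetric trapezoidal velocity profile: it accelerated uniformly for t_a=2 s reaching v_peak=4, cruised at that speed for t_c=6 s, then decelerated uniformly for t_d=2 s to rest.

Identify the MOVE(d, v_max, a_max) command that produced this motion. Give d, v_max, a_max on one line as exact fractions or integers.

d=32 v_max=4 a_max=2

a_max = 4/2 = 2
d_a = ½·4·2 = 4; d_c = 4·6 = 24
d = 2·4 + 24 = 32
t_c = 6 > 0 ⇒ limit active, v_max = 4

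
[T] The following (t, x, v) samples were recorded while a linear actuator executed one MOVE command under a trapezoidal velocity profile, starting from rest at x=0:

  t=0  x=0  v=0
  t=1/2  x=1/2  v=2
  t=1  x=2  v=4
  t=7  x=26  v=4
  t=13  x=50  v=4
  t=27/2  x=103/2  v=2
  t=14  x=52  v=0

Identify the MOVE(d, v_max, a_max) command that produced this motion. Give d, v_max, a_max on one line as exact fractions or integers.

final state: t=14, x=52, v=0 → d = 52
a_max = (2−0)/(1/2−0) = 4
max v = 4 over t∈[1,13] → v_max = 4
check: 4·(1+12) = 52 ✓

d=52 v_max=4 a_max=4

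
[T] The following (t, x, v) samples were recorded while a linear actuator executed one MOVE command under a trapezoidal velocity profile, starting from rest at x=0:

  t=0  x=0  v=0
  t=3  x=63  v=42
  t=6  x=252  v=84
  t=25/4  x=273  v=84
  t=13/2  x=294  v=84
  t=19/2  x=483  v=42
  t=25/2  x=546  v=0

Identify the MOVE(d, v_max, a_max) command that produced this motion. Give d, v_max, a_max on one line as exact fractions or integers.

final state: t=25/2, x=546, v=0 → d = 546
a_max = (42−0)/(3−0) = 14
max v = 84 over t∈[6,13/2] → v_max = 84
check: 84·(6+1/2) = 546 ✓

d=546 v_max=84 a_max=14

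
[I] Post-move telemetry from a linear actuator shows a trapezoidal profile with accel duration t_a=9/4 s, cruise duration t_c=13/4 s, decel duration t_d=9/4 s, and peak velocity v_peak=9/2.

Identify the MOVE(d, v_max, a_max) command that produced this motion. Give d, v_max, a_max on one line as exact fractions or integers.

a_max = (9/2)/(9/4) = 2
d_a = ½·9/2·9/4 = 81/16; d_c = 9/2·13/4 = 117/8
d = 2·81/16 + 117/8 = 99/4
t_c = 13/4 > 0 → v_max = v_peak = 9/2

d=99/4 v_max=9/2 a_max=2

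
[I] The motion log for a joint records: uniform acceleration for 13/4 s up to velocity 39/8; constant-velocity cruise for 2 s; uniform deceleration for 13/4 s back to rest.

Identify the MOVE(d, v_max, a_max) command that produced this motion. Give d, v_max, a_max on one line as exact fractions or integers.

a_max = (39/8)/(13/4) = 3/2
d_a = ½·39/8·13/4 = 507/64; d_c = 39/8·2 = 39/4
d = 2·507/64 + 39/4 = 819/32
t_c = 2 > 0 → v_max = v_peak = 39/8

d=819/32 v_max=39/8 a_max=3/2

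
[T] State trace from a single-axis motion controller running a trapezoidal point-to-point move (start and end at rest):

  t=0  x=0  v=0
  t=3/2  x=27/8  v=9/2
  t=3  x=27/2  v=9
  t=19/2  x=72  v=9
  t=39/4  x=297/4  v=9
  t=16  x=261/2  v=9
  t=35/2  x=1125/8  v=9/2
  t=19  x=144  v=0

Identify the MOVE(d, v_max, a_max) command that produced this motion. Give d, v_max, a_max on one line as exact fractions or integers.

d=144 v_max=9 a_max=3

final state: t=19, x=144, v=0 → d = 144
a_max = (9/2−0)/(3/2−0) = 3
max v = 9 over t∈[3,16] → v_max = 9
check: 9·(3+13) = 144 ✓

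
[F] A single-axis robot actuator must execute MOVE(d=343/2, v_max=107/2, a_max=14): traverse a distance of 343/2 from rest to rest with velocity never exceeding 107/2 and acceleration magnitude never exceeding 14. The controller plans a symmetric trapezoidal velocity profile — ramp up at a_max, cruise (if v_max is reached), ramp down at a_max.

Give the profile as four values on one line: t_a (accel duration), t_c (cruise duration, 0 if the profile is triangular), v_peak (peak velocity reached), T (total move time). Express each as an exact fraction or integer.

t_a=7/2 t_c=0 v_peak=49 T=7

vₘ²/aₘ = (107/2)²/14 = 11449/56
343/2 < 11449/56 ⇒ no cruise
v_peak = √(343/2·14) = √2401 = 49
t_a = 49/14 = 7/2; t_c = 0
T = 2·7/2 = 7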